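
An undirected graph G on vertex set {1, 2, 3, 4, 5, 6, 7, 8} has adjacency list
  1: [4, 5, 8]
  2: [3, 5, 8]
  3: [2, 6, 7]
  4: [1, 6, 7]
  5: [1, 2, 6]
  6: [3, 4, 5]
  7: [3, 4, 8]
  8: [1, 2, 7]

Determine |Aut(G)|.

G is 3-regular and bipartite on 2^3 = 8 vertices with girth 4; it is the hypercube graph Q_3. The symmetry group of the 3-cube is the hyperoctahedral group B_3 = Z_2 ≀ S_3, of order 2^3·3! = 48.

48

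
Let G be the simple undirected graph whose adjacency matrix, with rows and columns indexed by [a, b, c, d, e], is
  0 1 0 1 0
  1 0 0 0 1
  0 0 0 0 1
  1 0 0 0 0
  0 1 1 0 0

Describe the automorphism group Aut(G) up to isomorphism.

The degree sequence is [2, 2, 1, 1, 2]; the two degree-1 vertices c and d are the ends of a path, so G = P_5. The only nontrivial automorphism of a path is the end-to-end reflection, so Aut(G) ≅ Z_2.

C_2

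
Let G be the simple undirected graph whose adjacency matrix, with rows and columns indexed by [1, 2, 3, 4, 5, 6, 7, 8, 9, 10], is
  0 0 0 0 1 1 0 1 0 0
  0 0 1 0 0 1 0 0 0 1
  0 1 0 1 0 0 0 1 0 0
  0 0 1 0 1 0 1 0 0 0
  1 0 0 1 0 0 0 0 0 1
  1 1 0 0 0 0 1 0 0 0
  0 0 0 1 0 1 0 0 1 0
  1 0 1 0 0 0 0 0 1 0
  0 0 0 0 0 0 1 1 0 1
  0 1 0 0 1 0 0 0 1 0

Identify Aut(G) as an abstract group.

G is 3-regular on 10 vertices with no triangles and no 4-cycles (girth 5): this is the Petersen graph. It is a classical fact that the Petersen graph has automorphism group S_5 (order 120), arising from its description as the Kneser graph K(5,2).

S_5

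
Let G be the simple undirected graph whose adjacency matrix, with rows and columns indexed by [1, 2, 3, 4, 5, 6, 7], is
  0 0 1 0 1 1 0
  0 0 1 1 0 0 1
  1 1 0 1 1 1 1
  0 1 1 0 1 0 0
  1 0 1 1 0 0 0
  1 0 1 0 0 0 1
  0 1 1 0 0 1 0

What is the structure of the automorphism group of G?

D_6

Vertex 3 is the unique vertex of degree 6; the remaining 6 vertices each have degree 3 and induce a cycle, so G is the wheel on 7 vertices with hub 3. Every automorphism fixes the hub and acts on the rim 6-cycle, so Aut(G) ≅ Aut(C_6) = D_6 of order 12.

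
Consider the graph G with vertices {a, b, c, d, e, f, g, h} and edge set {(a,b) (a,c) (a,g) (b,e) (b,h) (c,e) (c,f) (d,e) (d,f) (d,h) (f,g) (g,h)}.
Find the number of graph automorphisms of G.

G is 3-regular and bipartite on 2^3 = 8 vertices with girth 4; it is the hypercube graph Q_3. The symmetry group of the 3-cube is the hyperoctahedral group B_3 = Z_2 ≀ S_3, of order 2^3·3! = 48.

48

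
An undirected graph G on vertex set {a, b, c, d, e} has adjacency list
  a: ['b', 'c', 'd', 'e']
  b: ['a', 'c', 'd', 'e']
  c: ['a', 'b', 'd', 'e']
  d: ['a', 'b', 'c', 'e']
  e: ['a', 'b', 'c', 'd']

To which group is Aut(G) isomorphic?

the symmetric group on 5 letters

All 5 vertices are pairwise adjacent: G = K_5. Any permutation of the 5 vertices preserves K_5, so Aut(K_5) = S_5 of order 5! = 120.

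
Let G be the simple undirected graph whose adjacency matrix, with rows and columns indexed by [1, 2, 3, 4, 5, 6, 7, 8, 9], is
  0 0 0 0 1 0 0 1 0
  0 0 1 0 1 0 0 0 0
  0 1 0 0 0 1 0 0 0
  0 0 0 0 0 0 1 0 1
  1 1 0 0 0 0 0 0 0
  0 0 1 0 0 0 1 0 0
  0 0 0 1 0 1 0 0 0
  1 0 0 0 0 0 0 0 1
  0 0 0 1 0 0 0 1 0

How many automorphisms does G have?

G is 2-regular and connected on 9 vertices, i.e. the cycle C_9. C_9 has 9 rotations and 9 reflections, so Aut(C_9) ≅ D_9 of order 18.

18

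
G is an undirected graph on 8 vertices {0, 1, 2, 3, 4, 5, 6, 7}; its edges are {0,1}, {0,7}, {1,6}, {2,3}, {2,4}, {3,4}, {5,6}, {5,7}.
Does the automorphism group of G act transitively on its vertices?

G has two connected components, {0, 1, 5, 6, 7} and {2, 3, 4}; each is 2-regular, so G = C_5 ⊔ C_3. The orbit of 0 under Aut(G) is {0, 1, 5, 6, 7}, which does not contain 2, so G is not vertex-transitive.

No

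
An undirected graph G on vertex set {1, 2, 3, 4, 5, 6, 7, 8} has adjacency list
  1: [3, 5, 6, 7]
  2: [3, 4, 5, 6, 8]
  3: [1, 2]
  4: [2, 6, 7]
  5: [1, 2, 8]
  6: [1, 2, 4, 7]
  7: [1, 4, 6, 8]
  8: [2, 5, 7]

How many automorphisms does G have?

The degree sequence is [4, 5, 2, 3, 3, 4, 4, 3]. Checking the degree-preserving permutations of the vertex set shows that none except the identity preserves every edge, so Aut(G) is trivial.

1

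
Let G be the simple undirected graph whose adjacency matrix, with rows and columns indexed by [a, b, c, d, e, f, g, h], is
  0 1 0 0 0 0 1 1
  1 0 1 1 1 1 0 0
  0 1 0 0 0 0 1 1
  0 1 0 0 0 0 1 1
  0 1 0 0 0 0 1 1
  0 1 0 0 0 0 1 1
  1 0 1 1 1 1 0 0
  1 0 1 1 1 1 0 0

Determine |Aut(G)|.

The vertices split by degree into {b, g, h} (degree 5) and {a, c, d, e, f} (degree 3); every edge runs between the two parts, so G is the complete bipartite graph K_{3,5}. Automorphisms preserve the bipartition setwise (since the parts differ in size) and act as S_5 × S_3 within it; |Aut| = 720.

720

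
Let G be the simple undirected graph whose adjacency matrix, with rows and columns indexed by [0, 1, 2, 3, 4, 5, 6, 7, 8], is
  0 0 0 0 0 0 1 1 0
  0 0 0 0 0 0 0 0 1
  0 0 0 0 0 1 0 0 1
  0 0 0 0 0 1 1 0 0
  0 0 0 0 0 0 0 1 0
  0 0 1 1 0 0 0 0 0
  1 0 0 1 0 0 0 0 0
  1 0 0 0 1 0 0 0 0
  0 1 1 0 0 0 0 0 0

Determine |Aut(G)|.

The degree sequence is [2, 1, 2, 2, 1, 2, 2, 2, 2]; the two degree-1 vertices 1 and 4 are the ends of a path, so G = P_9. A path has exactly one nontrivial symmetry — reversal — giving Aut(G) of order 2.

2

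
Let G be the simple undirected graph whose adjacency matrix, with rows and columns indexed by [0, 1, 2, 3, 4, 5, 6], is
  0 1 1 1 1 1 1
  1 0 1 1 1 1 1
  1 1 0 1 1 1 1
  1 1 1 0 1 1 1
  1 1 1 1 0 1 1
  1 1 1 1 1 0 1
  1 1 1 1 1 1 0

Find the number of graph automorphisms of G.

All 7 vertices are pairwise adjacent: G = K_7. Every bijection on the vertex set is an automorphism of K_7; hence Aut(K_7) ≅ S_7, order 5040.

5040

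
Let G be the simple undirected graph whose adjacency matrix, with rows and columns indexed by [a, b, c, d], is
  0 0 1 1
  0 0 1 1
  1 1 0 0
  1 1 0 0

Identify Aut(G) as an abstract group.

G is 2-regular and bipartite on 2^2 = 4 vertices with girth 4; it is the hypercube graph Q_2. The symmetry group of the 2-cube is the hyperoctahedral group B_2 = Z_2 ≀ S_2, of order 2^2·2! = 8.

D_4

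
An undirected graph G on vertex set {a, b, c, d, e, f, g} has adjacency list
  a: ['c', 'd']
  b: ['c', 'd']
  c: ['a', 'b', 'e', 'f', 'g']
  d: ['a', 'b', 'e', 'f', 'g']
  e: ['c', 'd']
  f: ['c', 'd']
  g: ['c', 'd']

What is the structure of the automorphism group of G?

The vertices split by degree into {c, d} (degree 5) and {a, b, e, f, g} (degree 2); every edge runs between the two parts, so G is the complete bipartite graph K_{2,5}. Automorphisms preserve the bipartition setwise (since the parts differ in size) and act as S_2 × S_5 within it; |Aut| = 240.

S_2 × S_5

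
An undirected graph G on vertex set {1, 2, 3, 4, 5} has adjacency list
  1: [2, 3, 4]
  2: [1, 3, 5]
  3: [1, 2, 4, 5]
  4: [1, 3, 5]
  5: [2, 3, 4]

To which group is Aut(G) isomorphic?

D_4

Vertex 3 is the unique vertex of degree 4; the remaining 4 vertices each have degree 3 and induce a cycle, so G is the wheel on 5 vertices with hub 3. With the hub fixed, the remaining symmetry is that of the rim cycle C_4, giving the dihedral group D_4.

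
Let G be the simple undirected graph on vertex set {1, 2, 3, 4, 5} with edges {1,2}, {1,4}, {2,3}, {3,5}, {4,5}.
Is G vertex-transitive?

G is 2-regular and connected on 5 vertices, i.e. the cycle C_5. C_5 has 5 rotations and 5 reflections, so Aut(C_5) ≅ D_5 of order 10. This group acts transitively on the 5 vertices.

Yes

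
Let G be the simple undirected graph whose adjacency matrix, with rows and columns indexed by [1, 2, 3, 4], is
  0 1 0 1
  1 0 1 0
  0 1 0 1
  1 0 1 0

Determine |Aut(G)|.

8

G is 2-regular and bipartite on 2^2 = 4 vertices with girth 4; it is the hypercube graph Q_2. The symmetry group of the 2-cube is the hyperoctahedral group B_2 = Z_2 ≀ S_2, of order 2^2·2! = 8.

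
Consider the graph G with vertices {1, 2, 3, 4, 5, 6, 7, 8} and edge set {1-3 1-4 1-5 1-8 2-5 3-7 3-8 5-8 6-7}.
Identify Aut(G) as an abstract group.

Degrees alone do not determine every vertex (e.g. 2 and 4 both have degree 1), but their neighbour-degree multisets differ: N(2) has degrees [3] while N(4) has degrees [4]. Repeating this refinement separates all vertices, so the only automorphism is the identity.

1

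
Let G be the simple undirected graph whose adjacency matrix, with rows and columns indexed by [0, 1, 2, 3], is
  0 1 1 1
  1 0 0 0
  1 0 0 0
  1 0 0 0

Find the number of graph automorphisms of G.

Vertex 0 has degree 3 and every other vertex has degree 1, so G is the star K_{1,3} with centre 0. The 3 leaves are pairwise interchangeable while the centre is fixed, giving Aut(G) = S_3.

6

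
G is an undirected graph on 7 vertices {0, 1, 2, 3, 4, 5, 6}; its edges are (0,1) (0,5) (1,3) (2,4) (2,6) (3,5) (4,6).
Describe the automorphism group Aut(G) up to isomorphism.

G has two connected components, {0, 1, 3, 5} and {2, 4, 6}; each is 2-regular, so G = C_4 ⊔ C_3. No automorphism exchanges components of different sizes, hence Aut(G) is the direct product D_4 × D_3, order 48.

D_4 × D_3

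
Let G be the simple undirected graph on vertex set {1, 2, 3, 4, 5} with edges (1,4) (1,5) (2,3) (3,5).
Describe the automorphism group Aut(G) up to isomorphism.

Z_2

The degree sequence is [2, 1, 2, 1, 2]; the two degree-1 vertices 2 and 4 are the ends of a path, so G = P_5. The only nontrivial automorphism of a path is the end-to-end reflection, so Aut(G) ≅ Z_2.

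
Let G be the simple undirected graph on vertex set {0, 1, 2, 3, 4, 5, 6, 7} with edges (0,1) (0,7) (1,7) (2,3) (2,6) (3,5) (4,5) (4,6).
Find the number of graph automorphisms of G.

60

G has two connected components, {2, 3, 4, 5, 6} and {0, 1, 7}; each is 2-regular, so G = C_5 ⊔ C_3. No automorphism exchanges components of different sizes, hence Aut(G) is the direct product D_3 × D_5, order 60.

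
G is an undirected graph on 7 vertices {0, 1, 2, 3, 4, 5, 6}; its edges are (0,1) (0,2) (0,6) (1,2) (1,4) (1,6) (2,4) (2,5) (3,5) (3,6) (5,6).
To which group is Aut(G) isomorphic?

{e}

The degree sequence is [3, 4, 4, 2, 2, 3, 4]. Checking the degree-preserving permutations of the vertex set shows that none except the identity preserves every edge, so Aut(G) is trivial.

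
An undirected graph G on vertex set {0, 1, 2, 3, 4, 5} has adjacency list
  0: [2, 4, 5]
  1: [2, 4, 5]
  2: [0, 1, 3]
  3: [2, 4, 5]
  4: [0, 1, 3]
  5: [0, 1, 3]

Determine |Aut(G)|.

G is 3-regular and bipartite with parts {2, 4, 5} and {0, 1, 3} (each part is independent and every cross-pair is an edge), so G = K_{3,3}. Aut(K_{3,3}) is the wreath product S_3 ≀ Z_2: permute within each part, then optionally swap the parts; |Aut| = 2·(3!)² = 72.

72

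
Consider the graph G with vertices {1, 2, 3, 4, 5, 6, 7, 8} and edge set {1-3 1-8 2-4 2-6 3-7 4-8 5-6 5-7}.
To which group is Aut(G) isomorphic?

G is 2-regular and connected on 8 vertices, i.e. the cycle C_8. C_8 has 8 rotations and 8 reflections, so Aut(C_8) ≅ D_8 of order 16.

the dihedral group of order 16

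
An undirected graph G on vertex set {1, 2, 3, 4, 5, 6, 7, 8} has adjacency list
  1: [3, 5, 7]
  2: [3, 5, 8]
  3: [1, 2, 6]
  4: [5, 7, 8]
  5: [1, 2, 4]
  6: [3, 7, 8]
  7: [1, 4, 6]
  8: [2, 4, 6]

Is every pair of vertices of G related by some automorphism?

Yes

G is 3-regular and bipartite on 2^3 = 8 vertices with girth 4; it is the hypercube graph Q_3. The symmetry group of the 3-cube is the hyperoctahedral group B_3 = Z_2 ≀ S_3, of order 2^3·3! = 48. This group acts transitively on the 8 vertices.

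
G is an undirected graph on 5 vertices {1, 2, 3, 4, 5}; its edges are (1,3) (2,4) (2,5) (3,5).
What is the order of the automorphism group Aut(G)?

2

The degree sequence is [1, 2, 2, 1, 2]; the two degree-1 vertices 1 and 4 are the ends of a path, so G = P_5. The only nontrivial automorphism of a path is the end-to-end reflection, so Aut(G) ≅ Z_2.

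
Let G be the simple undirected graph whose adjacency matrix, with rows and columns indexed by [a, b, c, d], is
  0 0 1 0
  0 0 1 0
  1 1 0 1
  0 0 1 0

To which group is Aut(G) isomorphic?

Vertex c has degree 3 and every other vertex has degree 1, so G is the star K_{1,3} with centre c. Any automorphism fixes the centre and permutes the 3 leaves freely, so Aut(G) ≅ S_3 of order 3! = 6.

S_3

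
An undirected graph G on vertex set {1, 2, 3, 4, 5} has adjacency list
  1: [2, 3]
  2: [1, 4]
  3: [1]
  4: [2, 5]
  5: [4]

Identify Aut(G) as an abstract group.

the cyclic group of order 2

The degree sequence is [2, 2, 1, 2, 1]; the two degree-1 vertices 3 and 5 are the ends of a path, so G = P_5. A path has exactly one nontrivial symmetry — reversal — giving Aut(G) of order 2.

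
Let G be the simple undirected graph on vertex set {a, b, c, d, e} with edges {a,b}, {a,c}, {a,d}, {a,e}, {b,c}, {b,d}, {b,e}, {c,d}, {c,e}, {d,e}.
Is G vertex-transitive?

Yes

Every vertex has degree 4, so G is the complete graph K_5. Any permutation of the 5 vertices preserves K_5, so Aut(K_5) = S_5 of order 5! = 120. This group acts transitively on the 5 vertices.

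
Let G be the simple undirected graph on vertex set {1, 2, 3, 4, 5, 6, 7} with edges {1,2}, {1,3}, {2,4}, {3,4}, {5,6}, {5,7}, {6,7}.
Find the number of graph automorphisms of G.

G has two connected components, {1, 2, 3, 4} and {5, 6, 7}; each is 2-regular, so G = C_4 ⊔ C_3. The components are non-isomorphic (different sizes), so Aut(G) = Aut(C_3) × Aut(C_4) = D_3 × D_4 of order 6·8 = 48.

48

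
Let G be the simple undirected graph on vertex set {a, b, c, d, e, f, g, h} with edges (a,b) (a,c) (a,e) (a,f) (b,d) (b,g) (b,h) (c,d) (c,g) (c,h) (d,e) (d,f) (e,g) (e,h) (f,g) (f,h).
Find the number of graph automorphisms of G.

1152

G is 4-regular and bipartite with parts {b, c, e, f} and {a, d, g, h} (each part is independent and every cross-pair is an edge), so G = K_{4,4}. Aut(K_{4,4}) is the wreath product S_4 ≀ Z_2: permute within each part, then optionally swap the parts; |Aut| = 2·(4!)² = 1152.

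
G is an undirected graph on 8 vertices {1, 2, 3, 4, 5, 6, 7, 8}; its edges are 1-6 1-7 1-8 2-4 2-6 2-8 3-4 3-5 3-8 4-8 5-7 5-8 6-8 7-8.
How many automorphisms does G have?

Vertex 8 is the unique vertex of degree 7; the remaining 7 vertices each have degree 3 and induce a cycle, so G is the wheel on 8 vertices with hub 8. Every automorphism fixes the hub and acts on the rim 7-cycle, so Aut(G) ≅ Aut(C_7) = D_7 of order 14.

14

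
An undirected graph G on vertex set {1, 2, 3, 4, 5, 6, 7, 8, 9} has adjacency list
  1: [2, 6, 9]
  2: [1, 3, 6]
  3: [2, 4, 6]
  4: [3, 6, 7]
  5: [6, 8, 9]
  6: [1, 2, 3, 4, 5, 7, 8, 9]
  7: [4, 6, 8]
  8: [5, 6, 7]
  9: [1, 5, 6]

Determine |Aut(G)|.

16

Vertex 6 is the unique vertex of degree 8; the remaining 8 vertices each have degree 3 and induce a cycle, so G is the wheel on 9 vertices with hub 6. Every automorphism fixes the hub and acts on the rim 8-cycle, so Aut(G) ≅ Aut(C_8) = D_8 of order 16.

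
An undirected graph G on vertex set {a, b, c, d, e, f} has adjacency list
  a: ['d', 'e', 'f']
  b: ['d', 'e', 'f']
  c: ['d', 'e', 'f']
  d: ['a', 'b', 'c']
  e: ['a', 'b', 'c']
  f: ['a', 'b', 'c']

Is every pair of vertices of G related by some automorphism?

G is 3-regular and bipartite with parts {a, b, c} and {d, e, f} (each part is independent and every cross-pair is an edge), so G = K_{3,3}. Aut(K_{3,3}) is the wreath product S_3 ≀ Z_2: permute within each part, then optionally swap the parts; |Aut| = 2·(3!)² = 72. Under this action every vertex can be carried to every other, so G is vertex-transitive.

Yes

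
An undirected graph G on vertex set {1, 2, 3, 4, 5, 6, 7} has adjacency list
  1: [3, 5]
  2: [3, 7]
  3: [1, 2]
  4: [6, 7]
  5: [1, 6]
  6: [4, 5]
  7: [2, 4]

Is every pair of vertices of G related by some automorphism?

Yes

G is 2-regular and connected on 7 vertices, i.e. the cycle C_7. The automorphisms of the 7-cycle are exactly the symmetries of a regular 7-gon: the dihedral group D_7, |D_7| = 14. This group acts transitively on the 7 vertices.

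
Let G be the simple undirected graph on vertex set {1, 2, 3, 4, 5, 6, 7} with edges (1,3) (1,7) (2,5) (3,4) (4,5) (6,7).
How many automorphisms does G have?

The degree sequence is [2, 1, 2, 2, 2, 1, 2]; the two degree-1 vertices 2 and 6 are the ends of a path, so G = P_7. A path has exactly one nontrivial symmetry — reversal — giving Aut(G) of order 2.

2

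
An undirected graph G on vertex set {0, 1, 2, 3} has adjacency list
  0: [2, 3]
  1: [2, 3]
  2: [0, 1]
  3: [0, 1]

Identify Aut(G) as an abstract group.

the hyperoctahedral group B_2

G is 2-regular and bipartite on 2^2 = 4 vertices with girth 4; it is the hypercube graph Q_2. The symmetry group of the 2-cube is the hyperoctahedral group B_2 = Z_2 ≀ S_2, of order 2^2·2! = 8.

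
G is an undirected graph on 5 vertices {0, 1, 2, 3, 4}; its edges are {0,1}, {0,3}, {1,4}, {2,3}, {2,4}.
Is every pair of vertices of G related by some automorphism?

Yes

Every vertex has degree 2 and the graph is connected, so G is the 5-cycle C_5. C_5 has 5 rotations and 5 reflections, so Aut(C_5) ≅ D_5 of order 10. Under this action every vertex can be carried to every other, so G is vertex-transitive.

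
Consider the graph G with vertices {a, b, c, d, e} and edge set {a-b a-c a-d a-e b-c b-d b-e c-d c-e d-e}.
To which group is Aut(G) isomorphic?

the symmetric group on 5 letters

All 5 vertices are pairwise adjacent: G = K_5. Any permutation of the 5 vertices preserves K_5, so Aut(K_5) = S_5 of order 5! = 120.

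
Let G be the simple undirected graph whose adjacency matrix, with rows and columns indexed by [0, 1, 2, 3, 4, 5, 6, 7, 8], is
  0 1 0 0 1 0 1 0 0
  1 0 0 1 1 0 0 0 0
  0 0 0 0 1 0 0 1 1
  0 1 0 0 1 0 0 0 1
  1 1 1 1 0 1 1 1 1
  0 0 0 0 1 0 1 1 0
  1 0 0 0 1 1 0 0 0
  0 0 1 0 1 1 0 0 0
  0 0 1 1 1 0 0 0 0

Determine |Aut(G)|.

16

Vertex 4 is the unique vertex of degree 8; the remaining 8 vertices each have degree 3 and induce a cycle, so G is the wheel on 9 vertices with hub 4. With the hub fixed, the remaining symmetry is that of the rim cycle C_8, giving the dihedral group D_8.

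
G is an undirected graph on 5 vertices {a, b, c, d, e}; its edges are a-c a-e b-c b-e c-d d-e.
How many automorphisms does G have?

12

The vertices split by degree into {c, e} (degree 3) and {a, b, d} (degree 2); every edge runs between the two parts, so G is the complete bipartite graph K_{2,3}. The parts have unequal sizes, so no automorphism swaps them; each part is permuted independently, giving S_3 × S_2 of order 3!·2! = 12.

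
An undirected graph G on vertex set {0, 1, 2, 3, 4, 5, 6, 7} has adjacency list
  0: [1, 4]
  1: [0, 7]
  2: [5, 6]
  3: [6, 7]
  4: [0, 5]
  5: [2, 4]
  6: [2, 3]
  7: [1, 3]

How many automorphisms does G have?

16

G is 2-regular and connected on 8 vertices, i.e. the cycle C_8. C_8 has 8 rotations and 8 reflections, so Aut(C_8) ≅ D_8 of order 16.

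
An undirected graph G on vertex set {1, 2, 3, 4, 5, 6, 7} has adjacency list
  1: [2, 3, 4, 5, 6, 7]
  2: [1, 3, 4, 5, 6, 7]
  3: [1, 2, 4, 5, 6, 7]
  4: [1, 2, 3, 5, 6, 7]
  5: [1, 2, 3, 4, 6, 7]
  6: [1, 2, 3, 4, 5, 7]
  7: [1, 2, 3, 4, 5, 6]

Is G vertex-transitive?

All 7 vertices are pairwise adjacent: G = K_7. Every bijection on the vertex set is an automorphism of K_7; hence Aut(K_7) ≅ S_7, order 5040. This group acts transitively on the 7 vertices.

Yes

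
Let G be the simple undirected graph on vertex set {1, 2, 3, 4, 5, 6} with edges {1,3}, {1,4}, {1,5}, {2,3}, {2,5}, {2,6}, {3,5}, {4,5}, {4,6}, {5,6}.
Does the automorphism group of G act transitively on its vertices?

No

Vertex 5 is the only vertex of degree 5, so every automorphism fixes it; G is not vertex-transitive.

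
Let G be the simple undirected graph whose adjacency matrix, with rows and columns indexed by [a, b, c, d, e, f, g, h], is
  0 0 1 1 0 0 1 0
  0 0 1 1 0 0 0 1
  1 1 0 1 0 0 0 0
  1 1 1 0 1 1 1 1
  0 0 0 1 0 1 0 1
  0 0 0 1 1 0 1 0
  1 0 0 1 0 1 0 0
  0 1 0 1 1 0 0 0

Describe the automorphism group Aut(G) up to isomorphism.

D_7

Vertex d is the unique vertex of degree 7; the remaining 7 vertices each have degree 3 and induce a cycle, so G is the wheel on 8 vertices with hub d. With the hub fixed, the remaining symmetry is that of the rim cycle C_7, giving the dihedral group D_7.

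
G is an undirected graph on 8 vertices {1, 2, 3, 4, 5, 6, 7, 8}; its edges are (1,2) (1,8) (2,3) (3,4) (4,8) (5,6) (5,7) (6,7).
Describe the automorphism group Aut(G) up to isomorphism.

G has two connected components, {1, 2, 3, 4, 8} and {5, 6, 7}; each is 2-regular, so G = C_5 ⊔ C_3. The components are non-isomorphic (different sizes), so Aut(G) = Aut(C_3) × Aut(C_5) = D_3 × D_5 of order 6·10 = 60.

D_3 × D_5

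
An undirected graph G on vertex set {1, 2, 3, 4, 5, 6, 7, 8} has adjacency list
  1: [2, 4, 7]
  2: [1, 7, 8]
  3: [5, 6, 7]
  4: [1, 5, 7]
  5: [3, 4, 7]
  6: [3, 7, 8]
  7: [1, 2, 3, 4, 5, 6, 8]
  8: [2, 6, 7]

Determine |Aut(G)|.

14

Vertex 7 is the unique vertex of degree 7; the remaining 7 vertices each have degree 3 and induce a cycle, so G is the wheel on 8 vertices with hub 7. Every automorphism fixes the hub and acts on the rim 7-cycle, so Aut(G) ≅ Aut(C_7) = D_7 of order 14.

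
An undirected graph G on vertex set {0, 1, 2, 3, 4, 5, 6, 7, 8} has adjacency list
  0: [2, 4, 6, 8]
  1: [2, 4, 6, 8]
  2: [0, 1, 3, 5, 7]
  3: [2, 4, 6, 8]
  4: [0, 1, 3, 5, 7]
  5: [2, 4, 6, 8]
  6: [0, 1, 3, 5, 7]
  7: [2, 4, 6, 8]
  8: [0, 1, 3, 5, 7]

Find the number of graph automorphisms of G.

The vertices split by degree into {2, 4, 6, 8} (degree 5) and {0, 1, 3, 5, 7} (degree 4); every edge runs between the two parts, so G is the complete bipartite graph K_{4,5}. The parts have unequal sizes, so no automorphism swaps them; each part is permuted independently, giving S_4 × S_5 of order 4!·5! = 2880.

2880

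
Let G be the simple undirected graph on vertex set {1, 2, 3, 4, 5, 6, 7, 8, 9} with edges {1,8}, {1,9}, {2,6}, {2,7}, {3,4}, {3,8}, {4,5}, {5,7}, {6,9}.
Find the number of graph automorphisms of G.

18

Every vertex has degree 2 and the graph is connected, so G is the 9-cycle C_9. The automorphisms of the 9-cycle are exactly the symmetries of a regular 9-gon: the dihedral group D_9, |D_9| = 18.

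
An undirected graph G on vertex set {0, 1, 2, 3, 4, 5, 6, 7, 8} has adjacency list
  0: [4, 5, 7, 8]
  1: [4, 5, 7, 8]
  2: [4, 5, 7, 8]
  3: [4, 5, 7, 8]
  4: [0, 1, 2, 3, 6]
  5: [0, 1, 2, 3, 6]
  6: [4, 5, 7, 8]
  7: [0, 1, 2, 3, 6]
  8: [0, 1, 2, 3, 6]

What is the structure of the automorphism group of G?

S_5 × S_4

The vertices split by degree into {4, 5, 7, 8} (degree 5) and {0, 1, 2, 3, 6} (degree 4); every edge runs between the two parts, so G is the complete bipartite graph K_{4,5}. Automorphisms preserve the bipartition setwise (since the parts differ in size) and act as S_5 × S_4 within it; |Aut| = 2880.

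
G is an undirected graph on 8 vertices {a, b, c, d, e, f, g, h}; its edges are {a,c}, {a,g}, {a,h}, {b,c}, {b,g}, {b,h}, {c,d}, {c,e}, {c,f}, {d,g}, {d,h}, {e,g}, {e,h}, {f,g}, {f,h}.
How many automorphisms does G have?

720

The vertices split by degree into {c, g, h} (degree 5) and {a, b, d, e, f} (degree 3); every edge runs between the two parts, so G is the complete bipartite graph K_{3,5}. Automorphisms preserve the bipartition setwise (since the parts differ in size) and act as S_5 × S_3 within it; |Aut| = 720.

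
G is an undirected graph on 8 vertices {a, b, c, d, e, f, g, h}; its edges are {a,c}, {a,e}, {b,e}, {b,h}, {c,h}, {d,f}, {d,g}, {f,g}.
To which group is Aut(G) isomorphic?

D_3 × D_5

G has two connected components, {a, b, c, e, h} and {d, f, g}; each is 2-regular, so G = C_5 ⊔ C_3. No automorphism exchanges components of different sizes, hence Aut(G) is the direct product D_3 × D_5, order 60.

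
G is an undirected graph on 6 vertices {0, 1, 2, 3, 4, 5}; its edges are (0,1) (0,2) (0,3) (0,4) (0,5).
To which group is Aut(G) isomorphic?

Vertex 0 has degree 5 and every other vertex has degree 1, so G is the star K_{1,5} with centre 0. The 5 leaves are pairwise interchangeable while the centre is fixed, giving Aut(G) = S_5.

the symmetric group on 5 letters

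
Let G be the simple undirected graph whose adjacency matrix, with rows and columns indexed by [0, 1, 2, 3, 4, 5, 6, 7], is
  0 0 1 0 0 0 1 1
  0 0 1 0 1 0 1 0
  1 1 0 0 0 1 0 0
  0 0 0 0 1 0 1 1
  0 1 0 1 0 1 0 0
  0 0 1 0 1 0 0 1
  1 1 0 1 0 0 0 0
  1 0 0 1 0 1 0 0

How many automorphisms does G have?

G is 3-regular and bipartite on 2^3 = 8 vertices with girth 4; it is the hypercube graph Q_3. Aut(Q_3) consists of the signed permutations of the 3 coordinate axes: 3! permutations times 2^3 sign flips, so |Aut| = 2^3·3! = 48.

48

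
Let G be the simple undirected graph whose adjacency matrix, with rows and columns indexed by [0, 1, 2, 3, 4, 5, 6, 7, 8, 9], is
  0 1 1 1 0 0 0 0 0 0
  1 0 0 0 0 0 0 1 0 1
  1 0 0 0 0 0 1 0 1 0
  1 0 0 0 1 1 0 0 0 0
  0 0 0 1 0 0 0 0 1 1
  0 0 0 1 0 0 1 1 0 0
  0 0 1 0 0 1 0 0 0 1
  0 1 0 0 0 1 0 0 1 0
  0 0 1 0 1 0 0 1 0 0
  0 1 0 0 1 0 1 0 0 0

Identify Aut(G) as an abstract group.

the symmetric group S_5

G is 3-regular on 10 vertices with no triangles and no 4-cycles (girth 5): this is the Petersen graph. Viewing the Petersen graph as the Kneser graph K(5,2) — vertices are 2-subsets of {1,…,5}, edges join disjoint pairs — its automorphisms are exactly the permutations of the 5-element set, so Aut ≅ S_5 of order 120.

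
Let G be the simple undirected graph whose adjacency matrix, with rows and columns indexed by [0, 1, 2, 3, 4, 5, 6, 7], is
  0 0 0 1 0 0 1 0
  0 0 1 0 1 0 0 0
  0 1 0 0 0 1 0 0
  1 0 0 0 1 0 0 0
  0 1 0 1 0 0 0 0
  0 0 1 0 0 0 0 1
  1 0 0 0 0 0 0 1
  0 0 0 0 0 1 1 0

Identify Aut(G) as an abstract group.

Every vertex has degree 2 and the graph is connected, so G is the 8-cycle C_8. The automorphisms of the 8-cycle are exactly the symmetries of a regular 8-gon: the dihedral group D_8, |D_8| = 16.

D_8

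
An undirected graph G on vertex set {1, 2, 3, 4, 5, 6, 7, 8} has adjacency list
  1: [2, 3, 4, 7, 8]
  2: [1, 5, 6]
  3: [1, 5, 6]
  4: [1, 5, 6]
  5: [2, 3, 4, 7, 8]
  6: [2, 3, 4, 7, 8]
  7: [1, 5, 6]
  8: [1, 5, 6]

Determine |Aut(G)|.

The vertices split by degree into {1, 5, 6} (degree 5) and {2, 3, 4, 7, 8} (degree 3); every edge runs between the two parts, so G is the complete bipartite graph K_{3,5}. Automorphisms preserve the bipartition setwise (since the parts differ in size) and act as S_3 × S_5 within it; |Aut| = 720.

720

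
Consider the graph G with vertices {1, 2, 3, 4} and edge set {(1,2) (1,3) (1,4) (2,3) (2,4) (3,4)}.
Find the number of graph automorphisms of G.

24

All 4 vertices are pairwise adjacent: G = K_4. Any permutation of the 4 vertices preserves K_4, so Aut(K_4) = S_4 of order 4! = 24.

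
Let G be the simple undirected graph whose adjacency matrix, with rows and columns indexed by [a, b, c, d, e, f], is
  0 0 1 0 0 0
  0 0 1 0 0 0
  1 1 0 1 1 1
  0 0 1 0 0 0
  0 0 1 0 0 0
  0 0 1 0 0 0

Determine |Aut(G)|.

120

Vertex c has degree 5 and every other vertex has degree 1, so G is the star K_{1,5} with centre c. The 5 leaves are pairwise interchangeable while the centre is fixed, giving Aut(G) = S_5.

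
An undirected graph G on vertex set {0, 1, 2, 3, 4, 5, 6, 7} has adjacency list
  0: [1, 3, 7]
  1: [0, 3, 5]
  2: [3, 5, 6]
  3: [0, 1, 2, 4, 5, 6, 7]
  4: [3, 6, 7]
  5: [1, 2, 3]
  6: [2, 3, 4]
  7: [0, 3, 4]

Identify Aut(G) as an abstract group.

D_7

Vertex 3 is the unique vertex of degree 7; the remaining 7 vertices each have degree 3 and induce a cycle, so G is the wheel on 8 vertices with hub 3. Every automorphism fixes the hub and acts on the rim 7-cycle, so Aut(G) ≅ Aut(C_7) = D_7 of order 14.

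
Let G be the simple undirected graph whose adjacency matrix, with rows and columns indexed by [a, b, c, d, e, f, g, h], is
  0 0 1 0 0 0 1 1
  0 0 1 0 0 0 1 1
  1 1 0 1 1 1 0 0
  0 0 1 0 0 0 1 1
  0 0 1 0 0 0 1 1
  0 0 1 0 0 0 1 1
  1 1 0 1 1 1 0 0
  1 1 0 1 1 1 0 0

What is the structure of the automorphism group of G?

S_5 × S_3

The vertices split by degree into {c, g, h} (degree 5) and {a, b, d, e, f} (degree 3); every edge runs between the two parts, so G is the complete bipartite graph K_{3,5}. The parts have unequal sizes, so no automorphism swaps them; each part is permuted independently, giving S_5 × S_3 of order 5!·3! = 720.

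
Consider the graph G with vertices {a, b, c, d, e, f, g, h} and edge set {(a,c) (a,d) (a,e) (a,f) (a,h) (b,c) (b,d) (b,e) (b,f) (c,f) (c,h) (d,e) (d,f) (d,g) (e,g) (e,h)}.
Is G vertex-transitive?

Vertex g is the only vertex of degree 2, so every automorphism fixes it; G is not vertex-transitive.

No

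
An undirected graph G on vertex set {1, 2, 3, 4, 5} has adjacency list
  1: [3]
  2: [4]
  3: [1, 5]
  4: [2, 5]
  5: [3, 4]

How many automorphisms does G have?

2

The degree sequence is [1, 1, 2, 2, 2]; the two degree-1 vertices 1 and 2 are the ends of a path, so G = P_5. A path has exactly one nontrivial symmetry — reversal — giving Aut(G) of order 2.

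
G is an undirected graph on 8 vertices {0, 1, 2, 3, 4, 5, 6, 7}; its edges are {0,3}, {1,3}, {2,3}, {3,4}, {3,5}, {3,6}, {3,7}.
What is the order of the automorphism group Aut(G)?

5040

Vertex 3 has degree 7 and every other vertex has degree 1, so G is the star K_{1,7} with centre 3. Any automorphism fixes the centre and permutes the 7 leaves freely, so Aut(G) ≅ S_7 of order 7! = 5040.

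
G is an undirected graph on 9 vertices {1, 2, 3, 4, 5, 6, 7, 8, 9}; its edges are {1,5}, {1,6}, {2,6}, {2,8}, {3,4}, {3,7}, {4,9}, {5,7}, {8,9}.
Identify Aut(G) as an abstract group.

D_9

G is 2-regular and connected on 9 vertices, i.e. the cycle C_9. C_9 has 9 rotations and 9 reflections, so Aut(C_9) ≅ D_9 of order 18.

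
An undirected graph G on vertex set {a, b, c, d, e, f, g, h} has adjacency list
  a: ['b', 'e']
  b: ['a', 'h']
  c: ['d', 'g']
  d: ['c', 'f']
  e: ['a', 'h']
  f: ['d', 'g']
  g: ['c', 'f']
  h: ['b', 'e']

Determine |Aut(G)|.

128

G has two connected components, {a, b, e, h} and {c, d, f, g}; each is 2-regular, so G = C_4 ⊔ C_4. With two isomorphic components, Aut(G) = Aut(C_4) ≀ S_2 = (D_4 × D_4) ⋊ Z_2: permute each cycle by D_4, then optionally swap the two cycles. Order 2·(2·4)² = 128.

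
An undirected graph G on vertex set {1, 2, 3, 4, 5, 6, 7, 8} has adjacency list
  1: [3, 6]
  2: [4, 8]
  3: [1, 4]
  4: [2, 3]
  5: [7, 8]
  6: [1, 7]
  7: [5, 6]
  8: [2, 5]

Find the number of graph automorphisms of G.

16

Every vertex has degree 2 and the graph is connected, so G is the 8-cycle C_8. C_8 has 8 rotations and 8 reflections, so Aut(C_8) ≅ D_8 of order 16.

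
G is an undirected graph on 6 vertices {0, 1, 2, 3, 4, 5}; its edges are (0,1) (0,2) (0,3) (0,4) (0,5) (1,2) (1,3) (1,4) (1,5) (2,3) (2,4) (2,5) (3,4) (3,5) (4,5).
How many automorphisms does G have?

720

All 6 vertices are pairwise adjacent: G = K_6. Every bijection on the vertex set is an automorphism of K_6; hence Aut(K_6) ≅ S_6, order 720.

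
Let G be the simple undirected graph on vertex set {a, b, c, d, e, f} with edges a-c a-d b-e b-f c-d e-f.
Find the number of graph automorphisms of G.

G has two connected components, {a, c, d} and {b, e, f}; each is 2-regular, so G = C_3 ⊔ C_3. With two isomorphic components, Aut(G) = Aut(C_3) ≀ S_2 = (D_3 × D_3) ⋊ Z_2: permute each cycle by D_3, then optionally swap the two cycles. Order 2·(2·3)² = 72.

72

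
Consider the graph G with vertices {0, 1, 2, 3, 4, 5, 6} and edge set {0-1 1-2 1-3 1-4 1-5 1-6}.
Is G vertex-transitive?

No

Vertex 1 is the only vertex of degree 6, so every automorphism fixes it; G is not vertex-transitive.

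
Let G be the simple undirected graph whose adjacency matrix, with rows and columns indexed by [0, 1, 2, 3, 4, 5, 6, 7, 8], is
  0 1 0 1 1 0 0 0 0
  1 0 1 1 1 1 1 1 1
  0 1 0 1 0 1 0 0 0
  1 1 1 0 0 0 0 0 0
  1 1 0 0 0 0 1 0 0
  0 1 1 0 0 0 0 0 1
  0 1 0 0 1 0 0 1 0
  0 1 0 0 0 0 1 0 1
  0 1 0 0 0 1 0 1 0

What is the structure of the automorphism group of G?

Vertex 1 is the unique vertex of degree 8; the remaining 8 vertices each have degree 3 and induce a cycle, so G is the wheel on 9 vertices with hub 1. Every automorphism fixes the hub and acts on the rim 8-cycle, so Aut(G) ≅ Aut(C_8) = D_8 of order 16.

D_8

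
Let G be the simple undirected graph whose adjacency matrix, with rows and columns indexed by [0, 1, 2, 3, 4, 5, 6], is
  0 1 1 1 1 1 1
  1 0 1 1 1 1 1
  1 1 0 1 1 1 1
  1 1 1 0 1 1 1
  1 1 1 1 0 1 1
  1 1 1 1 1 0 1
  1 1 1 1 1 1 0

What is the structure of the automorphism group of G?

the symmetric group on 7 letters

All 7 vertices are pairwise adjacent: G = K_7. Any permutation of the 7 vertices preserves K_7, so Aut(K_7) = S_7 of order 7! = 5040.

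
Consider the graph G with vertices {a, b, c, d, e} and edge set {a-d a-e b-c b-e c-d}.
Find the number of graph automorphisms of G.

Every vertex has degree 2 and the graph is connected, so G is the 5-cycle C_5. C_5 has 5 rotations and 5 reflections, so Aut(C_5) ≅ D_5 of order 10.

10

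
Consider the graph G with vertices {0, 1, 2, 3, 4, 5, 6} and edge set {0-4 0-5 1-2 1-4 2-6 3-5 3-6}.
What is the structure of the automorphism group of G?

G is 2-regular and connected on 7 vertices, i.e. the cycle C_7. The automorphisms of the 7-cycle are exactly the symmetries of a regular 7-gon: the dihedral group D_7, |D_7| = 14.

the dihedral group of order 14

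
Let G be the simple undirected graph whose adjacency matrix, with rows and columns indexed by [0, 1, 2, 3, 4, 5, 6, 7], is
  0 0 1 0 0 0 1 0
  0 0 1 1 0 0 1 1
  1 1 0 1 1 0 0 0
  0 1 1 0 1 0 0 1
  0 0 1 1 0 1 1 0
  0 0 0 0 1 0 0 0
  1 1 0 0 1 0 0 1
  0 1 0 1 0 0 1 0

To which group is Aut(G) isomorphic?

The degree sequence is [2, 4, 4, 4, 4, 1, 4, 3]. Checking the degree-preserving permutations of the vertex set shows that none except the identity preserves every edge, so Aut(G) is trivial.

1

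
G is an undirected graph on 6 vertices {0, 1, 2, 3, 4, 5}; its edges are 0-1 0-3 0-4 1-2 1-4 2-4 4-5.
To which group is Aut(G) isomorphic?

{e}

Degrees alone do not determine every vertex (e.g. 0 and 1 both have degree 3), but their neighbour-degree multisets differ: N(0) has degrees [1, 3, 4] while N(1) has degrees [2, 3, 4]. Repeating this refinement separates all vertices, so the only automorphism is the identity.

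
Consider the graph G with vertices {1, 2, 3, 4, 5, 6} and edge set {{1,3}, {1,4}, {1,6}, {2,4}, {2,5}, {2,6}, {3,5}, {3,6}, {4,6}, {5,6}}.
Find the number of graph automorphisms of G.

Vertex 6 is the unique vertex of degree 5; the remaining 5 vertices each have degree 3 and induce a cycle, so G is the wheel on 6 vertices with hub 6. With the hub fixed, the remaining symmetry is that of the rim cycle C_5, giving the dihedral group D_5.

10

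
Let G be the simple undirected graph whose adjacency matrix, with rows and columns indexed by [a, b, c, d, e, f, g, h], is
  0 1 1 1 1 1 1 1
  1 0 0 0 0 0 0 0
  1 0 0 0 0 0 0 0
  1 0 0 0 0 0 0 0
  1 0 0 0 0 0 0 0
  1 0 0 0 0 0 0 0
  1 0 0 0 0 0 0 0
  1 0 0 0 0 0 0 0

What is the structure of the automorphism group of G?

Vertex a has degree 7 and every other vertex has degree 1, so G is the star K_{1,7} with centre a. The 7 leaves are pairwise interchangeable while the centre is fixed, giving Aut(G) = S_7.

the symmetric group on 7 letters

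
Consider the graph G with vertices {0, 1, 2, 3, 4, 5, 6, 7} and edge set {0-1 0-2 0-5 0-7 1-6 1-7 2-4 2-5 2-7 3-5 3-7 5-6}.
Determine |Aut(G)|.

1

Degrees alone do not determine every vertex (e.g. 0 and 2 both have degree 4), but their neighbour-degree multisets differ: N(0) has degrees [3, 4, 4, 4] while N(2) has degrees [1, 4, 4, 4]. Repeating this refinement separates all vertices, so the only automorphism is the identity.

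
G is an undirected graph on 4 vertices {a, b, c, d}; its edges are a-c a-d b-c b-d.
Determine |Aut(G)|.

8

G is 2-regular and bipartite on 2^2 = 4 vertices with girth 4; it is the hypercube graph Q_2. Aut(Q_2) consists of the signed permutations of the 2 coordinate axes: 2! permutations times 2^2 sign flips, so |Aut| = 2^2·2! = 8.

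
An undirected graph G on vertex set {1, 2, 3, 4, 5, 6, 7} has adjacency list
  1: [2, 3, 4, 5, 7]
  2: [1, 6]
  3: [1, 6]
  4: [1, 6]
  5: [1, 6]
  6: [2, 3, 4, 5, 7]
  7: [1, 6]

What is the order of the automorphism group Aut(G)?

The vertices split by degree into {1, 6} (degree 5) and {2, 3, 4, 5, 7} (degree 2); every edge runs between the two parts, so G is the complete bipartite graph K_{2,5}. The parts have unequal sizes, so no automorphism swaps them; each part is permuted independently, giving S_5 × S_2 of order 5!·2! = 240.

240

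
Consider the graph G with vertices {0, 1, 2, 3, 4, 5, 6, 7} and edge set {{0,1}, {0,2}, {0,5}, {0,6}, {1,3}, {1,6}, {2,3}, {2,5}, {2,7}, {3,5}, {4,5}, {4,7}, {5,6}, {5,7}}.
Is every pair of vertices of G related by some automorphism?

No

Vertex 4 is the only vertex of degree 2, so every automorphism fixes it; G is not vertex-transitive.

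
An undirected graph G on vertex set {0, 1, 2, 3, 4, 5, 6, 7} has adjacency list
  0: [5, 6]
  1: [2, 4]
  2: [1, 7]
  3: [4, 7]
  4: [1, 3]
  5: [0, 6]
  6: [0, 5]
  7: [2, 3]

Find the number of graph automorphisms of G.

60

G has two connected components, {1, 2, 3, 4, 7} and {0, 5, 6}; each is 2-regular, so G = C_5 ⊔ C_3. No automorphism exchanges components of different sizes, hence Aut(G) is the direct product D_5 × D_3, order 60.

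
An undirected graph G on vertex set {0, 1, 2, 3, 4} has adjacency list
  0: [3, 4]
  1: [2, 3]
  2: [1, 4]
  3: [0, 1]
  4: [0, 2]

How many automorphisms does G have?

Every vertex has degree 2 and the graph is connected, so G is the 5-cycle C_5. The automorphisms of the 5-cycle are exactly the symmetries of a regular 5-gon: the dihedral group D_5, |D_5| = 10.

10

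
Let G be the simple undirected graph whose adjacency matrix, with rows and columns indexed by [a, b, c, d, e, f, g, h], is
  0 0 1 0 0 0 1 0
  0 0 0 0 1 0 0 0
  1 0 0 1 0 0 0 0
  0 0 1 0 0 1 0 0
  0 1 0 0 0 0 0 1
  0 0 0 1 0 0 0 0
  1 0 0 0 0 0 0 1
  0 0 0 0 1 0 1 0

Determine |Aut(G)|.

The degree sequence is [2, 1, 2, 2, 2, 1, 2, 2]; the two degree-1 vertices b and f are the ends of a path, so G = P_8. The only nontrivial automorphism of a path is the end-to-end reflection, so Aut(G) ≅ Z_2.

2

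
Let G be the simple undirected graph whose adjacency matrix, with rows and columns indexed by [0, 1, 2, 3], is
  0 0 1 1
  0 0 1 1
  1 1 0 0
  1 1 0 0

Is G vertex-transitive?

Yes

Every vertex has degree 2 and the graph is connected, so G is the 4-cycle C_4. C_4 has 4 rotations and 4 reflections, so Aut(C_4) ≅ D_4 of order 8. This group acts transitively on the 4 vertices.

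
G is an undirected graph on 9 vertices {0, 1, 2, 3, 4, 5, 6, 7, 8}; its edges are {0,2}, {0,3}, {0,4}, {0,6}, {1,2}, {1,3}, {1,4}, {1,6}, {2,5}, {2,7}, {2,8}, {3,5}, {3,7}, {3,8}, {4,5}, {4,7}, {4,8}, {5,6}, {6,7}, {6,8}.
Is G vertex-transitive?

Automorphisms preserve degree, but G has vertices of degree 4 and vertices of degree 5; no automorphism maps one to the other, so G is not vertex-transitive.

No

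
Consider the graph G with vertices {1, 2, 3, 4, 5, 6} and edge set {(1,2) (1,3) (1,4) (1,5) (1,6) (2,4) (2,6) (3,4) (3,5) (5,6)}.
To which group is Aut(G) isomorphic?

Vertex 1 is the unique vertex of degree 5; the remaining 5 vertices each have degree 3 and induce a cycle, so G is the wheel on 6 vertices with hub 1. Every automorphism fixes the hub and acts on the rim 5-cycle, so Aut(G) ≅ Aut(C_5) = D_5 of order 10.

the dihedral group of order 10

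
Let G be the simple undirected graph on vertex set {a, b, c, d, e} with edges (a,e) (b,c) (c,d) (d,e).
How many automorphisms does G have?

The degree sequence is [1, 1, 2, 2, 2]; the two degree-1 vertices a and b are the ends of a path, so G = P_5. A path has exactly one nontrivial symmetry — reversal — giving Aut(G) of order 2.

2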